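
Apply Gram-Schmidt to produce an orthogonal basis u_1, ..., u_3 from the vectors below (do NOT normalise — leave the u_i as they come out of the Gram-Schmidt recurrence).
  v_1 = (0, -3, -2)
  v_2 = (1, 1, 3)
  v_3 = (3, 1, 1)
Orthogonal basis:
  u_1 = (0, -3, -2)
  u_2 = (1, -14/13, 21/13)
  u_3 = (70/31, 20/31, -30/31)

Apply the Gram-Schmidt recurrence
  u_1 = v_1
  u_i = v_i − Σ_{j<i} ((v_i · u_j) / (u_j · u_j)) · u_j.

Step by step this gives:
  u_1 = (0, -3, -2)
  u_2 = (1, -14/13, 21/13)
  u_3 = (70/31, 20/31, -30/31)

Orthogonality check:
  u_2 · u_1 = 0 (should be 0)
  u_3 · u_1 = 0 (should be 0)
  u_3 · u_2 = 0 (should be 0)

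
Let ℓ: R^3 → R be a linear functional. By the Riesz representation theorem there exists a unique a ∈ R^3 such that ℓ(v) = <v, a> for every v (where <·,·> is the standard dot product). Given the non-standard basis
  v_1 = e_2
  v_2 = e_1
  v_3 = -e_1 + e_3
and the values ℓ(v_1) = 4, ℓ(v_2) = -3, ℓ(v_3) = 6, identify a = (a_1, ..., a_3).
a = (-3, 4, 3)

Write a = (a_1, ..., a_3) in the standard basis. For each basis vector v_i, ℓ(v_i) = <v_i, a> is a linear equation in the a_j's. Collect the n equations into a matrix system V a = ℓ, where row i of V is v_i (expressed in the standard basis). Since V is invertible (lower-triangular with 1s on the diagonal, up to permutation), solve by back-substitution:
  V =
[[0, 1, 0],
 [1, 0, 0],
 [-1, 0, 1]]
  V a = (4, -3, 6)
Solving gives a = (-3, 4, 3).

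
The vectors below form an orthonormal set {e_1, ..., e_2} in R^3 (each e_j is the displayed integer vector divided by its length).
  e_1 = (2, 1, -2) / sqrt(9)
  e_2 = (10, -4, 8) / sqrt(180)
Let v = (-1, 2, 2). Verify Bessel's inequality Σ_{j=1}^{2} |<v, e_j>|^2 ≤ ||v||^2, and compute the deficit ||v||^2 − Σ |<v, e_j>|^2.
Σ |<v, e_j>|^2 = 9/5; ||v||^2 = 9; deficit = 36/5

Write each e_j = u_j / sqrt(<u_j, u_j>) where u_j is the displayed integer vector. Then <v, e_j> = <v, u_j> / sqrt(<u_j, u_j>), so |<v, e_j>|^2 = <v, u_j>^2 / <u_j, u_j>.
Coefficients: <v, e_1> = -4/sqrt(9), <v, e_2> = -2/sqrt(180).
Square and sum: Σ |<v, e_j>|^2 = 9/5.
Compute ||v||^2 = v·v = 9.
Deficit = 9 − 9/5 = 36/5 ≥ 0, confirming Bessel's inequality. (The deficit equals ||v − Σ <v,e_j> e_j||^2, the squared distance from v to span{e_j}.)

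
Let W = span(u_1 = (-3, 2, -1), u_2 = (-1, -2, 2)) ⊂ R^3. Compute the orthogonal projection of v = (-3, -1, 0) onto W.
proj_W(v) = (-25/9, -2/9, 8/9)

Set up U = [u_1 | ... | u_2] ∈ R^(3×2). The projector onto W = col(U) is P = U (U^T U)^(-1) U^T.
Compute U^T U =
  [14, -3]
  [-3, 9],
and U^T v = (7, 5).
Solve U^T U · c = U^T v for the coefficients: c = (2/3, 7/9). The projection is proj_W(v) = U c.
Check: (v - proj_W(v)) · u_1 = 0  (should be 0).
Check: (v - proj_W(v)) · u_2 = 0  (should be 0).
Result: proj_W(v) = (-25/9, -2/9, 8/9).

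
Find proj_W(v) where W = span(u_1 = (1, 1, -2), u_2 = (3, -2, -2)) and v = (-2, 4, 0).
proj_W(v) = (-178/77, 292/77, -20/77)

Set up U = [u_1 | ... | u_2] ∈ R^(3×2). The projector onto W = col(U) is P = U (U^T U)^(-1) U^T.
Compute U^T U =
  [6, 5]
  [5, 17],
and U^T v = (2, -14).
Solve U^T U · c = U^T v for the coefficients: c = (104/77, -94/77). The projection is proj_W(v) = U c.
Check: (v - proj_W(v)) · u_1 = 0  (should be 0).
Check: (v - proj_W(v)) · u_2 = 0  (should be 0).
Result: proj_W(v) = (-178/77, 292/77, -20/77).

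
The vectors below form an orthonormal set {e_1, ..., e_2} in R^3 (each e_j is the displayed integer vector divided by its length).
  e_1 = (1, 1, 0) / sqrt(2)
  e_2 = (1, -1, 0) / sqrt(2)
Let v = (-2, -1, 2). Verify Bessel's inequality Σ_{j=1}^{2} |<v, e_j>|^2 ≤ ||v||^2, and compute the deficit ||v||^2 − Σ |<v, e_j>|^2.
Σ |<v, e_j>|^2 = 5; ||v||^2 = 9; deficit = 4

Write each e_j = u_j / sqrt(<u_j, u_j>) where u_j is the displayed integer vector. Then <v, e_j> = <v, u_j> / sqrt(<u_j, u_j>), so |<v, e_j>|^2 = <v, u_j>^2 / <u_j, u_j>.
Coefficients: <v, e_1> = -3/sqrt(2), <v, e_2> = -1/sqrt(2).
Square and sum: Σ |<v, e_j>|^2 = 5.
Compute ||v||^2 = v·v = 9.
Deficit = 9 − 5 = 4 ≥ 0, confirming Bessel's inequality. (The deficit equals ||v − Σ <v,e_j> e_j||^2, the squared distance from v to span{e_j}.)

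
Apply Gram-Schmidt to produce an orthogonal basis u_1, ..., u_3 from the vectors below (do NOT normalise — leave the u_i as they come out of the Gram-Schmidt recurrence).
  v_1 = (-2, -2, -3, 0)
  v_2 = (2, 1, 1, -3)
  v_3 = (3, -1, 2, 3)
Orthogonal basis:
  u_1 = (-2, -2, -3, 0)
  u_2 = (16/17, -1/17, -10/17, -3)
  u_3 = (217/87, -193/87, -16/87, 25/29)

Apply the Gram-Schmidt recurrence
  u_1 = v_1
  u_i = v_i − Σ_{j<i} ((v_i · u_j) / (u_j · u_j)) · u_j.

Step by step this gives:
  u_1 = (-2, -2, -3, 0)
  u_2 = (16/17, -1/17, -10/17, -3)
  u_3 = (217/87, -193/87, -16/87, 25/29)

Orthogonality check:
  u_2 · u_1 = 0 (should be 0)
  u_3 · u_1 = 0 (should be 0)
  u_3 · u_2 = 0 (should be 0)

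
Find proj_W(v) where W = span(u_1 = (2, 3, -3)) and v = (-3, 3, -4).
proj_W(v) = (15/11, 45/22, -45/22)

Set up U = [u_1 | ... | u_1] ∈ R^(3×1). The projector onto W = col(U) is P = U (U^T U)^(-1) U^T.
Compute U^T U =
  [22],
and U^T v = (15).
Solve U^T U · c = U^T v for the coefficients: c = (15/22). The projection is proj_W(v) = U c.
Check: (v - proj_W(v)) · u_1 = 0  (should be 0).
Result: proj_W(v) = (15/11, 45/22, -45/22).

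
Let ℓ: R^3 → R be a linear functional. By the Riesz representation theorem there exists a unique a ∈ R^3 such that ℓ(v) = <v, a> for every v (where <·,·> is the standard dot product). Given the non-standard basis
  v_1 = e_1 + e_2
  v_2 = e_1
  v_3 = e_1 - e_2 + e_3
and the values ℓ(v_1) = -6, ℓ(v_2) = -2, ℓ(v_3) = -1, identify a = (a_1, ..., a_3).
a = (-2, -4, -3)

Write a = (a_1, ..., a_3) in the standard basis. For each basis vector v_i, ℓ(v_i) = <v_i, a> is a linear equation in the a_j's. Collect the n equations into a matrix system V a = ℓ, where row i of V is v_i (expressed in the standard basis). Since V is invertible (lower-triangular with 1s on the diagonal, up to permutation), solve by back-substitution:
  V =
[[1, 1, 0],
 [1, 0, 0],
 [1, -1, 1]]
  V a = (-6, -2, -1)
Solving gives a = (-2, -4, -3).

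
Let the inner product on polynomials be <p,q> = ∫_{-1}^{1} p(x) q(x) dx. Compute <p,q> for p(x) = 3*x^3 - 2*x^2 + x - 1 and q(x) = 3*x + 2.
<p,q> = -16/15

Expand the product: p(x)·q(x) = 9*x^4 - x^2 - x - 2.
∫_{-1}^{1} of each monomial x^k gives [2/(k+1) if k even, 0 if k odd]. Integrating term-by-term (or equivalently evaluating the antiderivative F(x) = 9*x^5/5 - x^3/3 - x^2/2 - 2*x at the endpoints):
  F(1) − F(−1) = -31/30 − (1/30) = -16/15.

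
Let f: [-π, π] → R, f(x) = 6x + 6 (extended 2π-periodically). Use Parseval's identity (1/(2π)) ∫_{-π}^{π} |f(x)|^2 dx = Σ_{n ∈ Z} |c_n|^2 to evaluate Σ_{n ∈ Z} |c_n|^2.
Σ |c_n|^2 = 12π^2 + 36

Expand and integrate term by term over [-π, π]:
  ∫ (6x)^2 dx = 36·(2π^3/3); ∫ 2·6·(6)·x dx = 0 (odd integrand); ∫ 6^2 dx = 36·2π.
So (1/(2π)) ∫_{-π}^{π} (6x + 6)^2 dx = 36π^2/3 + 36 = 12π^2 + 36.
Parseval ⇒ Σ |c_n|^2 = 12π^2 + 36.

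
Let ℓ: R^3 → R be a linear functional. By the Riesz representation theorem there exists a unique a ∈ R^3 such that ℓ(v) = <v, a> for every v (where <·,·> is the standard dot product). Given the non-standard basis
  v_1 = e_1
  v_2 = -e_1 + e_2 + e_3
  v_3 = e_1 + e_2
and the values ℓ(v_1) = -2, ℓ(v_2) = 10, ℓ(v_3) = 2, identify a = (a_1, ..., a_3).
a = (-2, 4, 4)

Write a = (a_1, ..., a_3) in the standard basis. For each basis vector v_i, ℓ(v_i) = <v_i, a> is a linear equation in the a_j's. Collect the n equations into a matrix system V a = ℓ, where row i of V is v_i (expressed in the standard basis). Since V is invertible (lower-triangular with 1s on the diagonal, up to permutation), solve by back-substitution:
  V =
[[1, 0, 0],
 [-1, 1, 1],
 [1, 1, 0]]
  V a = (-2, 10, 2)
Solving gives a = (-2, 4, 4).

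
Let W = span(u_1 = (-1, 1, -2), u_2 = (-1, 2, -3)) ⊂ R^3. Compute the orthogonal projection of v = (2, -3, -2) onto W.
proj_W(v) = (-1/3, -2/3, 1/3)

Set up U = [u_1 | ... | u_2] ∈ R^(3×2). The projector onto W = col(U) is P = U (U^T U)^(-1) U^T.
Compute U^T U =
  [6, 9]
  [9, 14],
and U^T v = (-1, -2).
Solve U^T U · c = U^T v for the coefficients: c = (4/3, -1). The projection is proj_W(v) = U c.
Check: (v - proj_W(v)) · u_1 = 0  (should be 0).
Check: (v - proj_W(v)) · u_2 = 0  (should be 0).
Result: proj_W(v) = (-1/3, -2/3, 1/3).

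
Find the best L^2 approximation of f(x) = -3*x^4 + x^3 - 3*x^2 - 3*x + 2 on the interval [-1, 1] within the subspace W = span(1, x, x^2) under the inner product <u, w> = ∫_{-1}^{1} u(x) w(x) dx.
g(x) = -39*x^2/7 - 12*x/5 + 79/35

The best approximation g ∈ W is the orthogonal projection of f onto W. Writing g = a_0 + a_1 x + a_2 x^2, the coefficients solve the normal equations G · a = b where
  G_{ij} = <φ_i, φ_j> and b_i = <f, φ_i>, with φ_0 = 1, φ_1 = x, φ_2 = x^2.
G =
  [2, 0, 2/3]
  [0, 2/3, 0]
  [2/3, 0, 2/5],
b = (4/5, -8/5, -76/105).
Solving gives a_0 = 79/35, a_1 = -12/5, a_2 = -39/7, so
  g(x) = -39*x^2/7 - 12*x/5 + 79/35.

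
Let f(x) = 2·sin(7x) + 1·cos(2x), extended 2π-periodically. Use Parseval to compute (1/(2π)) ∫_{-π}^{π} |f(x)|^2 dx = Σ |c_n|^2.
Σ |c_n|^2 = 5/2

Expand |f|^2 and use orthogonality of {sin(nx), cos(mx)} on [-π, π]:
  ∫_{-π}^{π} sin(nx)^2 dx = π, ∫ cos(mx)^2 dx = π, and cross terms integrate to 0.
So ∫_{-π}^{π} f(x)^2 dx = 2^2 · π + 1^2 · π = (4 + 1)π.
Divide by 2π: (4 + 1)/2 = 5/2.
By Parseval, this equals Σ |c_n|^2.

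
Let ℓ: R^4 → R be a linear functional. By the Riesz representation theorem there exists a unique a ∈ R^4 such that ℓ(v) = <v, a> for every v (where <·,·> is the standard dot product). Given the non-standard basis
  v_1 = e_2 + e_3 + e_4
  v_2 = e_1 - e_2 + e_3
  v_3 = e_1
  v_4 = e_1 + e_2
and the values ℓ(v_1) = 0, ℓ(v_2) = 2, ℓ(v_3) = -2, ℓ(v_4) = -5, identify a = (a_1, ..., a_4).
a = (-2, -3, 1, 2)

Write a = (a_1, ..., a_4) in the standard basis. For each basis vector v_i, ℓ(v_i) = <v_i, a> is a linear equation in the a_j's. Collect the n equations into a matrix system V a = ℓ, where row i of V is v_i (expressed in the standard basis). Since V is invertible (lower-triangular with 1s on the diagonal, up to permutation), solve by back-substitution:
  V =
[[0, 1, 1, 1],
 [1, -1, 1, 0],
 [1, 0, 0, 0],
 [1, 1, 0, 0]]
  V a = (0, 2, -2, -5)
Solving gives a = (-2, -3, 1, 2).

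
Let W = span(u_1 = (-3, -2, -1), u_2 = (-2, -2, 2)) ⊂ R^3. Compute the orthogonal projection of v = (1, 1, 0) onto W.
proj_W(v) = (29/26, 11/13, -1/26)

Set up U = [u_1 | ... | u_2] ∈ R^(3×2). The projector onto W = col(U) is P = U (U^T U)^(-1) U^T.
Compute U^T U =
  [14, 8]
  [8, 12],
and U^T v = (-5, -4).
Solve U^T U · c = U^T v for the coefficients: c = (-7/26, -2/13). The projection is proj_W(v) = U c.
Check: (v - proj_W(v)) · u_1 = 0  (should be 0).
Check: (v - proj_W(v)) · u_2 = 0  (should be 0).
Result: proj_W(v) = (29/26, 11/13, -1/26).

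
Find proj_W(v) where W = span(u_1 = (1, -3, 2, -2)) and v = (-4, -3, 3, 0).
proj_W(v) = (11/18, -11/6, 11/9, -11/9)

Set up U = [u_1 | ... | u_1] ∈ R^(4×1). The projector onto W = col(U) is P = U (U^T U)^(-1) U^T.
Compute U^T U =
  [18],
and U^T v = (11).
Solve U^T U · c = U^T v for the coefficients: c = (11/18). The projection is proj_W(v) = U c.
Check: (v - proj_W(v)) · u_1 = 0  (should be 0).
Result: proj_W(v) = (11/18, -11/6, 11/9, -11/9).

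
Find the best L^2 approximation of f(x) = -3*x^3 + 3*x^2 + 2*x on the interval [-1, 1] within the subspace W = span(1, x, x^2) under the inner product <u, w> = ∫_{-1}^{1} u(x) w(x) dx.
g(x) = 3*x^2 + x/5

The best approximation g ∈ W is the orthogonal projection of f onto W. Writing g = a_0 + a_1 x + a_2 x^2, the coefficients solve the normal equations G · a = b where
  G_{ij} = <φ_i, φ_j> and b_i = <f, φ_i>, with φ_0 = 1, φ_1 = x, φ_2 = x^2.
G =
  [2, 0, 2/3]
  [0, 2/3, 0]
  [2/3, 0, 2/5],
b = (2, 2/15, 6/5).
Solving gives a_0 = 0, a_1 = 1/5, a_2 = 3, so
  g(x) = 3*x^2 + x/5.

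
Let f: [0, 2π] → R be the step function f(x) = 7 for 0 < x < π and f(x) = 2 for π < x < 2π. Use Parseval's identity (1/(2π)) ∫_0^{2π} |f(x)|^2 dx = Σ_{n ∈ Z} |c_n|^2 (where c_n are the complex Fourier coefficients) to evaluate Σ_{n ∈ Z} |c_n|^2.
Σ |c_n|^2 = 53/2

Parseval equates the L^2 energy of f (normalised by 1/(2π)) with the ℓ^2 sum of its Fourier coefficients: (1/(2π)) ∫_0^{2π} |f|^2 = Σ |c_n|^2.
Compute the left side: (1/(2π)) [∫_0^π 7^2 dx + ∫_π^{2π} 2^2 dx] = (1/(2π)) · (49π + 4π) = (49 + 4)/2 = 53/2.
So Σ_{n ∈ Z} |c_n|^2 = 53/2.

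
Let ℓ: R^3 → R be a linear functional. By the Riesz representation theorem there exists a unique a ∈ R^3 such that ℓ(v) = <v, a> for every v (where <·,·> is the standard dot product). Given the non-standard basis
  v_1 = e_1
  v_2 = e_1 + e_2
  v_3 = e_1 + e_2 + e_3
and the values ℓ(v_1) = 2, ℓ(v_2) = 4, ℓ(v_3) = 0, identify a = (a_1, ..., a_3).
a = (2, 2, -4)

Write a = (a_1, ..., a_3) in the standard basis. For each basis vector v_i, ℓ(v_i) = <v_i, a> is a linear equation in the a_j's. Collect the n equations into a matrix system V a = ℓ, where row i of V is v_i (expressed in the standard basis). Since V is invertible (lower-triangular with 1s on the diagonal, up to permutation), solve by back-substitution:
  V =
[[1, 0, 0],
 [1, 1, 0],
 [1, 1, 1]]
  V a = (2, 4, 0)
Solving gives a = (2, 2, -4).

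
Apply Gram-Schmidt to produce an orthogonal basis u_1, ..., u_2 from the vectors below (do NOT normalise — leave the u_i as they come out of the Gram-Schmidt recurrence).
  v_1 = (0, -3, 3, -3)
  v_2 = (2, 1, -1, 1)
Orthogonal basis:
  u_1 = (0, -3, 3, -3)
  u_2 = (2, 0, 0, 0)

Apply the Gram-Schmidt recurrence
  u_1 = v_1
  u_i = v_i − Σ_{j<i} ((v_i · u_j) / (u_j · u_j)) · u_j.

Step by step this gives:
  u_1 = (0, -3, 3, -3)
  u_2 = (2, 0, 0, 0)

Orthogonality check:
  u_2 · u_1 = 0 (should be 0)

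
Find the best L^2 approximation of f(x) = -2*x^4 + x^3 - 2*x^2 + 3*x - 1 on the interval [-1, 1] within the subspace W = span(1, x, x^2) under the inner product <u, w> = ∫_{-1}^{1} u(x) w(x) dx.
g(x) = -26*x^2/7 + 18*x/5 - 29/35

The best approximation g ∈ W is the orthogonal projection of f onto W. Writing g = a_0 + a_1 x + a_2 x^2, the coefficients solve the normal equations G · a = b where
  G_{ij} = <φ_i, φ_j> and b_i = <f, φ_i>, with φ_0 = 1, φ_1 = x, φ_2 = x^2.
G =
  [2, 0, 2/3]
  [0, 2/3, 0]
  [2/3, 0, 2/5],
b = (-62/15, 12/5, -214/105).
Solving gives a_0 = -29/35, a_1 = 18/5, a_2 = -26/7, so
  g(x) = -26*x^2/7 + 18*x/5 - 29/35.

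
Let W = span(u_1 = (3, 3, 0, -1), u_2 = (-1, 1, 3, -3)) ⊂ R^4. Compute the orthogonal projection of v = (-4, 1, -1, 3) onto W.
proj_W(v) = (-80/53, -754/371, -291/371, 510/371)

Set up U = [u_1 | ... | u_2] ∈ R^(4×2). The projector onto W = col(U) is P = U (U^T U)^(-1) U^T.
Compute U^T U =
  [19, 3]
  [3, 20],
and U^T v = (-12, -7).
Solve U^T U · c = U^T v for the coefficients: c = (-219/371, -97/371). The projection is proj_W(v) = U c.
Check: (v - proj_W(v)) · u_1 = 0  (should be 0).
Check: (v - proj_W(v)) · u_2 = 0  (should be 0).
Result: proj_W(v) = (-80/53, -754/371, -291/371, 510/371).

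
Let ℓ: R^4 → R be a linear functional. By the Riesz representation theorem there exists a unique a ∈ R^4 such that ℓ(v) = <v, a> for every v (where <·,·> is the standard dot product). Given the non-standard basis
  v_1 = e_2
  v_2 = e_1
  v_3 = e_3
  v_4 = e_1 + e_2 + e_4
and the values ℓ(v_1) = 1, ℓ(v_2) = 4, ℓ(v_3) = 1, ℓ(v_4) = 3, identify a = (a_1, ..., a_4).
a = (4, 1, 1, -2)

Write a = (a_1, ..., a_4) in the standard basis. For each basis vector v_i, ℓ(v_i) = <v_i, a> is a linear equation in the a_j's. Collect the n equations into a matrix system V a = ℓ, where row i of V is v_i (expressed in the standard basis). Since V is invertible (lower-triangular with 1s on the diagonal, up to permutation), solve by back-substitution:
  V =
[[0, 1, 0, 0],
 [1, 0, 0, 0],
 [0, 0, 1, 0],
 [1, 1, 0, 1]]
  V a = (1, 4, 1, 3)
Solving gives a = (4, 1, 1, -2).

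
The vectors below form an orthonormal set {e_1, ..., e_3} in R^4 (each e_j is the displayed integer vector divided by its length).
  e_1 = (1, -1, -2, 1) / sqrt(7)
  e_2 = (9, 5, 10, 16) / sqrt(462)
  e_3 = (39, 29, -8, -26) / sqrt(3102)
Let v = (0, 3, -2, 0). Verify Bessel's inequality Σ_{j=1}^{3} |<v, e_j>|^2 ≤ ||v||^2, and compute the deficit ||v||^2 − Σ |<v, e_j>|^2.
Σ |<v, e_j>|^2 = 170/47; ||v||^2 = 13; deficit = 441/47

Write each e_j = u_j / sqrt(<u_j, u_j>) where u_j is the displayed integer vector. Then <v, e_j> = <v, u_j> / sqrt(<u_j, u_j>), so |<v, e_j>|^2 = <v, u_j>^2 / <u_j, u_j>.
Coefficients: <v, e_1> = 1/sqrt(7), <v, e_2> = -5/sqrt(462), <v, e_3> = 103/sqrt(3102).
Square and sum: Σ |<v, e_j>|^2 = 170/47.
Compute ||v||^2 = v·v = 13.
Deficit = 13 − 170/47 = 441/47 ≥ 0, confirming Bessel's inequality. (The deficit equals ||v − Σ <v,e_j> e_j||^2, the squared distance from v to span{e_j}.)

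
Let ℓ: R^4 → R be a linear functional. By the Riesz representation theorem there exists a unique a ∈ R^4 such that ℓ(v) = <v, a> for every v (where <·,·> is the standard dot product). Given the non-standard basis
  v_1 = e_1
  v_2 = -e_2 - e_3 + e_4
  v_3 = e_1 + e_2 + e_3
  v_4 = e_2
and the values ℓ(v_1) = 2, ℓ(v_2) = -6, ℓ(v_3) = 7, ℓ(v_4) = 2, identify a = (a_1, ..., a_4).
a = (2, 2, 3, -1)

Write a = (a_1, ..., a_4) in the standard basis. For each basis vector v_i, ℓ(v_i) = <v_i, a> is a linear equation in the a_j's. Collect the n equations into a matrix system V a = ℓ, where row i of V is v_i (expressed in the standard basis). Since V is invertible (lower-triangular with 1s on the diagonal, up to permutation), solve by back-substitution:
  V =
[[1, 0, 0, 0],
 [0, -1, -1, 1],
 [1, 1, 1, 0],
 [0, 1, 0, 0]]
  V a = (2, -6, 7, 2)
Solving gives a = (2, 2, 3, -1).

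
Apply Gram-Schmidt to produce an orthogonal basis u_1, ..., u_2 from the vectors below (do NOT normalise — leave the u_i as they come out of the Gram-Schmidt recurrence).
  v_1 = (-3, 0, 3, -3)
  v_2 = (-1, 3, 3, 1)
Orthogonal basis:
  u_1 = (-3, 0, 3, -3)
  u_2 = (0, 3, 2, 2)

Apply the Gram-Schmidt recurrence
  u_1 = v_1
  u_i = v_i − Σ_{j<i} ((v_i · u_j) / (u_j · u_j)) · u_j.

Step by step this gives:
  u_1 = (-3, 0, 3, -3)
  u_2 = (0, 3, 2, 2)

Orthogonality check:
  u_2 · u_1 = 0 (should be 0)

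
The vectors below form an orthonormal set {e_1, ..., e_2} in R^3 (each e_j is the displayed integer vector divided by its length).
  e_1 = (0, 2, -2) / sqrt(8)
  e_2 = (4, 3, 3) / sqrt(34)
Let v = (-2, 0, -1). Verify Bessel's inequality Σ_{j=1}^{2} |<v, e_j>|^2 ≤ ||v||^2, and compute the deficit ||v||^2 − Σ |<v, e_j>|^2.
Σ |<v, e_j>|^2 = 69/17; ||v||^2 = 5; deficit = 16/17

Write each e_j = u_j / sqrt(<u_j, u_j>) where u_j is the displayed integer vector. Then <v, e_j> = <v, u_j> / sqrt(<u_j, u_j>), so |<v, e_j>|^2 = <v, u_j>^2 / <u_j, u_j>.
Coefficients: <v, e_1> = 2/sqrt(8), <v, e_2> = -11/sqrt(34).
Square and sum: Σ |<v, e_j>|^2 = 69/17.
Compute ||v||^2 = v·v = 5.
Deficit = 5 − 69/17 = 16/17 ≥ 0, confirming Bessel's inequality. (The deficit equals ||v − Σ <v,e_j> e_j||^2, the squared distance from v to span{e_j}.)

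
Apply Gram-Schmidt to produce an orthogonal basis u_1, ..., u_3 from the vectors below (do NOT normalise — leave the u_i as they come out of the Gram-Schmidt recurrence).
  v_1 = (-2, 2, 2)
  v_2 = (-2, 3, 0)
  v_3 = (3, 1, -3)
Orthogonal basis:
  u_1 = (-2, 2, 2)
  u_2 = (-1/3, 4/3, -5/3)
  u_3 = (12/7, 8/7, 4/7)

Apply the Gram-Schmidt recurrence
  u_1 = v_1
  u_i = v_i − Σ_{j<i} ((v_i · u_j) / (u_j · u_j)) · u_j.

Step by step this gives:
  u_1 = (-2, 2, 2)
  u_2 = (-1/3, 4/3, -5/3)
  u_3 = (12/7, 8/7, 4/7)

Orthogonality check:
  u_2 · u_1 = 0 (should be 0)
  u_3 · u_1 = 0 (should be 0)
  u_3 · u_2 = 0 (should be 0)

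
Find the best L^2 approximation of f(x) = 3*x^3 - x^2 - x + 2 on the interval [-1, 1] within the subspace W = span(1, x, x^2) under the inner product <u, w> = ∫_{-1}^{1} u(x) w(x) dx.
g(x) = -x^2 + 4*x/5 + 2

The best approximation g ∈ W is the orthogonal projection of f onto W. Writing g = a_0 + a_1 x + a_2 x^2, the coefficients solve the normal equations G · a = b where
  G_{ij} = <φ_i, φ_j> and b_i = <f, φ_i>, with φ_0 = 1, φ_1 = x, φ_2 = x^2.
G =
  [2, 0, 2/3]
  [0, 2/3, 0]
  [2/3, 0, 2/5],
b = (10/3, 8/15, 14/15).
Solving gives a_0 = 2, a_1 = 4/5, a_2 = -1, so
  g(x) = -x^2 + 4*x/5 + 2.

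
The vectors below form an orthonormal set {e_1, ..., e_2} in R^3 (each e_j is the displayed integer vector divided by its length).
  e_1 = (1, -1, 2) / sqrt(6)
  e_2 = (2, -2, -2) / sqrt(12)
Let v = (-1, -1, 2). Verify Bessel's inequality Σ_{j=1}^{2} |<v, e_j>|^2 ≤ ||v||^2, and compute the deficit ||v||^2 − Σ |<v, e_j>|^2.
Σ |<v, e_j>|^2 = 4; ||v||^2 = 6; deficit = 2

Write each e_j = u_j / sqrt(<u_j, u_j>) where u_j is the displayed integer vector. Then <v, e_j> = <v, u_j> / sqrt(<u_j, u_j>), so |<v, e_j>|^2 = <v, u_j>^2 / <u_j, u_j>.
Coefficients: <v, e_1> = 4/sqrt(6), <v, e_2> = -4/sqrt(12).
Square and sum: Σ |<v, e_j>|^2 = 4.
Compute ||v||^2 = v·v = 6.
Deficit = 6 − 4 = 2 ≥ 0, confirming Bessel's inequality. (The deficit equals ||v − Σ <v,e_j> e_j||^2, the squared distance from v to span{e_j}.)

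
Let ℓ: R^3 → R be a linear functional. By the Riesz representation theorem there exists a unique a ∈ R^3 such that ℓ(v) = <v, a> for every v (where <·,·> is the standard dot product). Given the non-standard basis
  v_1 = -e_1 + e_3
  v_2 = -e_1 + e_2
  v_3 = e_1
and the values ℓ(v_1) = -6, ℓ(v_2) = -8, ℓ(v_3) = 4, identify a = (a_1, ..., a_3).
a = (4, -4, -2)

Write a = (a_1, ..., a_3) in the standard basis. For each basis vector v_i, ℓ(v_i) = <v_i, a> is a linear equation in the a_j's. Collect the n equations into a matrix system V a = ℓ, where row i of V is v_i (expressed in the standard basis). Since V is invertible (lower-triangular with 1s on the diagonal, up to permutation), solve by back-substitution:
  V =
[[-1, 0, 1],
 [-1, 1, 0],
 [1, 0, 0]]
  V a = (-6, -8, 4)
Solving gives a = (4, -4, -2).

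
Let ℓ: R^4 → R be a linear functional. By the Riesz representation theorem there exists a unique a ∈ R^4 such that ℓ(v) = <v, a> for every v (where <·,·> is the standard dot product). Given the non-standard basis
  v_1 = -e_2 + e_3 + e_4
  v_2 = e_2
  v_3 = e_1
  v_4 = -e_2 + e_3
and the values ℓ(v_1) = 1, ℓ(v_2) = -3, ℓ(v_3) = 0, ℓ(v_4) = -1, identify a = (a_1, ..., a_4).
a = (0, -3, -4, 2)

Write a = (a_1, ..., a_4) in the standard basis. For each basis vector v_i, ℓ(v_i) = <v_i, a> is a linear equation in the a_j's. Collect the n equations into a matrix system V a = ℓ, where row i of V is v_i (expressed in the standard basis). Since V is invertible (lower-triangular with 1s on the diagonal, up to permutation), solve by back-substitution:
  V =
[[0, -1, 1, 1],
 [0, 1, 0, 0],
 [1, 0, 0, 0],
 [0, -1, 1, 0]]
  V a = (1, -3, 0, -1)
Solving gives a = (0, -3, -4, 2).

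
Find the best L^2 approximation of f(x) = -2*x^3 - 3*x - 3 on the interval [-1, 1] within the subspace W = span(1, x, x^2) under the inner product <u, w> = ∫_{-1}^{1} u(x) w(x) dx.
g(x) = -21*x/5 - 3

The best approximation g ∈ W is the orthogonal projection of f onto W. Writing g = a_0 + a_1 x + a_2 x^2, the coefficients solve the normal equations G · a = b where
  G_{ij} = <φ_i, φ_j> and b_i = <f, φ_i>, with φ_0 = 1, φ_1 = x, φ_2 = x^2.
G =
  [2, 0, 2/3]
  [0, 2/3, 0]
  [2/3, 0, 2/5],
b = (-6, -14/5, -2).
Solving gives a_0 = -3, a_1 = -21/5, a_2 = 0, so
  g(x) = -21*x/5 - 3.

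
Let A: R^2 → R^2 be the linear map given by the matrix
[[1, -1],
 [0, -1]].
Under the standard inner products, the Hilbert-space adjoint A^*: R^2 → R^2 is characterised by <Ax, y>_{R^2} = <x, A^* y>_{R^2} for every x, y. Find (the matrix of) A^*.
A^* = A^T =
[[1, 0],
 [-1, -1]]

For real matrices with standard dot products, the defining identity <Ax, y> = <x, A^* y> gives (Ax)^T y = x^T (A^*) y, i.e. x^T A^T y = x^T (A^*) y. Since this holds for all x, y, we must have A^* = A^T. Therefore
A^* =
[[1, 0],
 [-1, -1]].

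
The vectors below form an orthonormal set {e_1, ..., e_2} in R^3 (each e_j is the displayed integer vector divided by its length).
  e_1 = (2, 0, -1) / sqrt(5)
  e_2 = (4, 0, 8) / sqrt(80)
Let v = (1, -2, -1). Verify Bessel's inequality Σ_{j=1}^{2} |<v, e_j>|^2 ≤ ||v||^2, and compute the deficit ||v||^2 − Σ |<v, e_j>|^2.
Σ |<v, e_j>|^2 = 2; ||v||^2 = 6; deficit = 4

Write each e_j = u_j / sqrt(<u_j, u_j>) where u_j is the displayed integer vector. Then <v, e_j> = <v, u_j> / sqrt(<u_j, u_j>), so |<v, e_j>|^2 = <v, u_j>^2 / <u_j, u_j>.
Coefficients: <v, e_1> = 3/sqrt(5), <v, e_2> = -4/sqrt(80).
Square and sum: Σ |<v, e_j>|^2 = 2.
Compute ||v||^2 = v·v = 6.
Deficit = 6 − 2 = 4 ≥ 0, confirming Bessel's inequality. (The deficit equals ||v − Σ <v,e_j> e_j||^2, the squared distance from v to span{e_j}.)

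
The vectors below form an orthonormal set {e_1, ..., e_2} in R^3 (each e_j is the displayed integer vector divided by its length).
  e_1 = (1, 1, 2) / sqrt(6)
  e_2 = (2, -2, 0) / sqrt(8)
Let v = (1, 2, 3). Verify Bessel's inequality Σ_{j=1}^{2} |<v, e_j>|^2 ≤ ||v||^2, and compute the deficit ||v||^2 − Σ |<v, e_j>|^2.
Σ |<v, e_j>|^2 = 14; ||v||^2 = 14; deficit = 0

Write each e_j = u_j / sqrt(<u_j, u_j>) where u_j is the displayed integer vector. Then <v, e_j> = <v, u_j> / sqrt(<u_j, u_j>), so |<v, e_j>|^2 = <v, u_j>^2 / <u_j, u_j>.
Coefficients: <v, e_1> = 9/sqrt(6), <v, e_2> = -2/sqrt(8).
Square and sum: Σ |<v, e_j>|^2 = 14.
Compute ||v||^2 = v·v = 14.
Deficit = 14 − 14 = 0 ≥ 0, confirming Bessel's inequality. (The deficit equals ||v − Σ <v,e_j> e_j||^2, the squared distance from v to span{e_j}.)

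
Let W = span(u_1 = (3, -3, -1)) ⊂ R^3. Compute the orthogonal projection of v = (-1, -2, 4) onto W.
proj_W(v) = (-3/19, 3/19, 1/19)

Set up U = [u_1 | ... | u_1] ∈ R^(3×1). The projector onto W = col(U) is P = U (U^T U)^(-1) U^T.
Compute U^T U =
  [19],
and U^T v = (-1).
Solve U^T U · c = U^T v for the coefficients: c = (-1/19). The projection is proj_W(v) = U c.
Check: (v - proj_W(v)) · u_1 = 0  (should be 0).
Result: proj_W(v) = (-3/19, 3/19, 1/19).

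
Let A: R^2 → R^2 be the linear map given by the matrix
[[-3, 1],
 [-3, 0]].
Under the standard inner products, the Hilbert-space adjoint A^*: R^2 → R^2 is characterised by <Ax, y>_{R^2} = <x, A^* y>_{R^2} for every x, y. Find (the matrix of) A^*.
A^* = A^T =
[[-3, -3],
 [1, 0]]

For real matrices with standard dot products, the defining identity <Ax, y> = <x, A^* y> gives (Ax)^T y = x^T (A^*) y, i.e. x^T A^T y = x^T (A^*) y. Since this holds for all x, y, we must have A^* = A^T. Therefore
A^* =
[[-3, -3],
 [1, 0]].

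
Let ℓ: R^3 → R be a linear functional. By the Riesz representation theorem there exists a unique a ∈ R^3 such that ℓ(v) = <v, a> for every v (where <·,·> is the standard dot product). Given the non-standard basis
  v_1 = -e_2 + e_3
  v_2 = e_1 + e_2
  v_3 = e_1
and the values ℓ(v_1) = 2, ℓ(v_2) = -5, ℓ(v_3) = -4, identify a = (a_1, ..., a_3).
a = (-4, -1, 1)

Write a = (a_1, ..., a_3) in the standard basis. For each basis vector v_i, ℓ(v_i) = <v_i, a> is a linear equation in the a_j's. Collect the n equations into a matrix system V a = ℓ, where row i of V is v_i (expressed in the standard basis). Since V is invertible (lower-triangular with 1s on the diagonal, up to permutation), solve by back-substitution:
  V =
[[0, -1, 1],
 [1, 1, 0],
 [1, 0, 0]]
  V a = (2, -5, -4)
Solving gives a = (-4, -1, 1).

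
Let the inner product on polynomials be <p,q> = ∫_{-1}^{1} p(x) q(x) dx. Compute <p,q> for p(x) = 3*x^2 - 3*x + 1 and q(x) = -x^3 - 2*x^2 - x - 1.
<p,q> = -68/15

Expand the product: p(x)·q(x) = -3*x^5 - 3*x^4 + 2*x^3 - 2*x^2 + 2*x - 1.
∫_{-1}^{1} of each monomial x^k gives [2/(k+1) if k even, 0 if k odd]. Integrating term-by-term (or equivalently evaluating the antiderivative F(x) = -x^6/2 - 3*x^5/5 + x^4/2 - 2*x^3/3 + x^2 - x at the endpoints):
  F(1) − F(−1) = -19/15 − (49/15) = -68/15.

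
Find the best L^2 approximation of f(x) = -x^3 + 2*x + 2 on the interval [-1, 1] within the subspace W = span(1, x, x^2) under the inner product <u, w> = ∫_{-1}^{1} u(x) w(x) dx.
g(x) = 7*x/5 + 2

The best approximation g ∈ W is the orthogonal projection of f onto W. Writing g = a_0 + a_1 x + a_2 x^2, the coefficients solve the normal equations G · a = b where
  G_{ij} = <φ_i, φ_j> and b_i = <f, φ_i>, with φ_0 = 1, φ_1 = x, φ_2 = x^2.
G =
  [2, 0, 2/3]
  [0, 2/3, 0]
  [2/3, 0, 2/5],
b = (4, 14/15, 4/3).
Solving gives a_0 = 2, a_1 = 7/5, a_2 = 0, so
  g(x) = 7*x/5 + 2.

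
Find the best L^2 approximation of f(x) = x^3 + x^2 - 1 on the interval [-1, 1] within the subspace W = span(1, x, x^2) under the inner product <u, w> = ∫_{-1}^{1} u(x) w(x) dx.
g(x) = x^2 + 3*x/5 - 1

The best approximation g ∈ W is the orthogonal projection of f onto W. Writing g = a_0 + a_1 x + a_2 x^2, the coefficients solve the normal equations G · a = b where
  G_{ij} = <φ_i, φ_j> and b_i = <f, φ_i>, with φ_0 = 1, φ_1 = x, φ_2 = x^2.
G =
  [2, 0, 2/3]
  [0, 2/3, 0]
  [2/3, 0, 2/5],
b = (-4/3, 2/5, -4/15).
Solving gives a_0 = -1, a_1 = 3/5, a_2 = 1, so
  g(x) = x^2 + 3*x/5 - 1.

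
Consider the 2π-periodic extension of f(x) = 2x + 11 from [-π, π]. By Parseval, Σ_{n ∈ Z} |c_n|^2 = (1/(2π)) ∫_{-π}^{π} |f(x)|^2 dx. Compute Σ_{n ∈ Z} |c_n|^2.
Σ |c_n|^2 = 4π^2/3 + 121

Expand and integrate term by term over [-π, π]:
  ∫ (2x)^2 dx = 4·(2π^3/3); ∫ 2·2·(11)·x dx = 0 (odd integrand); ∫ 11^2 dx = 121·2π.
So (1/(2π)) ∫_{-π}^{π} (2x + 11)^2 dx = 4π^2/3 + 121 = 4π^2/3 + 121.
Parseval ⇒ Σ |c_n|^2 = 4π^2/3 + 121.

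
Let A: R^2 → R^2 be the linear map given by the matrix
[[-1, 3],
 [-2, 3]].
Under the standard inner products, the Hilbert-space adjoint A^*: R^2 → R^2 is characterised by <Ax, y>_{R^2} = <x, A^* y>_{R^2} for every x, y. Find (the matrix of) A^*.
A^* = A^T =
[[-1, -2],
 [3, 3]]

For real matrices with standard dot products, the defining identity <Ax, y> = <x, A^* y> gives (Ax)^T y = x^T (A^*) y, i.e. x^T A^T y = x^T (A^*) y. Since this holds for all x, y, we must have A^* = A^T. Therefore
A^* =
[[-1, -2],
 [3, 3]].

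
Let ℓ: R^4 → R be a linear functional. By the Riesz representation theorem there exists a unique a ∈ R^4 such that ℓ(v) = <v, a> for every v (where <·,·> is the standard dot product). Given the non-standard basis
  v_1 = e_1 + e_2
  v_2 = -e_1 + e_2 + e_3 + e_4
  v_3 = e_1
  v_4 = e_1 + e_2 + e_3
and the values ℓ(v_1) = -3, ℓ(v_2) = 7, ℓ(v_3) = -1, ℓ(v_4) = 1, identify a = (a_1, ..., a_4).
a = (-1, -2, 4, 4)

Write a = (a_1, ..., a_4) in the standard basis. For each basis vector v_i, ℓ(v_i) = <v_i, a> is a linear equation in the a_j's. Collect the n equations into a matrix system V a = ℓ, where row i of V is v_i (expressed in the standard basis). Since V is invertible (lower-triangular with 1s on the diagonal, up to permutation), solve by back-substitution:
  V =
[[1, 1, 0, 0],
 [-1, 1, 1, 1],
 [1, 0, 0, 0],
 [1, 1, 1, 0]]
  V a = (-3, 7, -1, 1)
Solving gives a = (-1, -2, 4, 4).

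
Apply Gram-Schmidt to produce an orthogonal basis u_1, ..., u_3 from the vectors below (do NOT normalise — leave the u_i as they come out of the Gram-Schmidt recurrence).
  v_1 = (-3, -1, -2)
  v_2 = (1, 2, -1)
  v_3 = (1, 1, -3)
Orthogonal basis:
  u_1 = (-3, -1, -2)
  u_2 = (5/14, 25/14, -10/7)
  u_3 = (1, -1, -1)

Apply the Gram-Schmidt recurrence
  u_1 = v_1
  u_i = v_i − Σ_{j<i} ((v_i · u_j) / (u_j · u_j)) · u_j.

Step by step this gives:
  u_1 = (-3, -1, -2)
  u_2 = (5/14, 25/14, -10/7)
  u_3 = (1, -1, -1)

Orthogonality check:
  u_2 · u_1 = 0 (should be 0)
  u_3 · u_1 = 0 (should be 0)
  u_3 · u_2 = 0 (should be 0)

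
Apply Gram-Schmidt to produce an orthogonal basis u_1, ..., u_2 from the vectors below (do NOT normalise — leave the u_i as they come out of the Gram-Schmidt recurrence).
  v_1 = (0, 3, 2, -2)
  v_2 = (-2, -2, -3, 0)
Orthogonal basis:
  u_1 = (0, 3, 2, -2)
  u_2 = (-2, 2/17, -27/17, -24/17)

Apply the Gram-Schmidt recurrence
  u_1 = v_1
  u_i = v_i − Σ_{j<i} ((v_i · u_j) / (u_j · u_j)) · u_j.

Step by step this gives:
  u_1 = (0, 3, 2, -2)
  u_2 = (-2, 2/17, -27/17, -24/17)

Orthogonality check:
  u_2 · u_1 = 0 (should be 0)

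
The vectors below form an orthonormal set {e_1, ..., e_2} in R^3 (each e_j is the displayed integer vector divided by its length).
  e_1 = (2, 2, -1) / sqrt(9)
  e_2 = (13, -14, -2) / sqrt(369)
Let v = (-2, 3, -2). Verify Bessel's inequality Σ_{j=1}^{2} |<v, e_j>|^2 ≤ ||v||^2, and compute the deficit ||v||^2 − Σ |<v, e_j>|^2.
Σ |<v, e_j>|^2 = 528/41; ||v||^2 = 17; deficit = 169/41

Write each e_j = u_j / sqrt(<u_j, u_j>) where u_j is the displayed integer vector. Then <v, e_j> = <v, u_j> / sqrt(<u_j, u_j>), so |<v, e_j>|^2 = <v, u_j>^2 / <u_j, u_j>.
Coefficients: <v, e_1> = 4/sqrt(9), <v, e_2> = -64/sqrt(369).
Square and sum: Σ |<v, e_j>|^2 = 528/41.
Compute ||v||^2 = v·v = 17.
Deficit = 17 − 528/41 = 169/41 ≥ 0, confirming Bessel's inequality. (The deficit equals ||v − Σ <v,e_j> e_j||^2, the squared distance from v to span{e_j}.)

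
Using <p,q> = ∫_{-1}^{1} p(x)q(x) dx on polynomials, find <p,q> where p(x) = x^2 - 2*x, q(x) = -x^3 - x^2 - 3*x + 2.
<p,q> = 86/15

Expand the product: p(x)·q(x) = -x^5 + x^4 - x^3 + 8*x^2 - 4*x.
∫_{-1}^{1} of each monomial x^k gives [2/(k+1) if k even, 0 if k odd]. Integrating term-by-term (or equivalently evaluating the antiderivative F(x) = -x^6/6 + x^5/5 - x^4/4 + 8*x^3/3 - 2*x^2 at the endpoints):
  F(1) − F(−1) = 9/20 − (-317/60) = 86/15.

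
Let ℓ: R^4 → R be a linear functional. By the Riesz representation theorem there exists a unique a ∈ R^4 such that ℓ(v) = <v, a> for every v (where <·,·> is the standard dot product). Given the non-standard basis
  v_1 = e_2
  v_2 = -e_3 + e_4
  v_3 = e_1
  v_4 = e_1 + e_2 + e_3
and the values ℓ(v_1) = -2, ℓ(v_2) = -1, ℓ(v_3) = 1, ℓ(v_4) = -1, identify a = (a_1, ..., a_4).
a = (1, -2, 0, -1)

Write a = (a_1, ..., a_4) in the standard basis. For each basis vector v_i, ℓ(v_i) = <v_i, a> is a linear equation in the a_j's. Collect the n equations into a matrix system V a = ℓ, where row i of V is v_i (expressed in the standard basis). Since V is invertible (lower-triangular with 1s on the diagonal, up to permutation), solve by back-substitution:
  V =
[[0, 1, 0, 0],
 [0, 0, -1, 1],
 [1, 0, 0, 0],
 [1, 1, 1, 0]]
  V a = (-2, -1, 1, -1)
Solving gives a = (1, -2, 0, -1).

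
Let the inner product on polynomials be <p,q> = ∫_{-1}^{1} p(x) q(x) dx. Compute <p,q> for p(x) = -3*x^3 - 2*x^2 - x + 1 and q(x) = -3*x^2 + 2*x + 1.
<p,q> = -8/3

Expand the product: p(x)·q(x) = 9*x^5 - 4*x^3 - 7*x^2 + x + 1.
∫_{-1}^{1} of each monomial x^k gives [2/(k+1) if k even, 0 if k odd]. Integrating term-by-term (or equivalently evaluating the antiderivative F(x) = 3*x^6/2 - x^4 - 7*x^3/3 + x^2/2 + x at the endpoints):
  F(1) − F(−1) = -1/3 − (7/3) = -8/3.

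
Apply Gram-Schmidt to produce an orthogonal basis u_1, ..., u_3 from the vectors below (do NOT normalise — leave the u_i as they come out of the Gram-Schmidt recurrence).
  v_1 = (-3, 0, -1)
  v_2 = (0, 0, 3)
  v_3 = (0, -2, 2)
Orthogonal basis:
  u_1 = (-3, 0, -1)
  u_2 = (-9/10, 0, 27/10)
  u_3 = (0, -2, 0)

Apply the Gram-Schmidt recurrence
  u_1 = v_1
  u_i = v_i − Σ_{j<i} ((v_i · u_j) / (u_j · u_j)) · u_j.

Step by step this gives:
  u_1 = (-3, 0, -1)
  u_2 = (-9/10, 0, 27/10)
  u_3 = (0, -2, 0)

Orthogonality check:
  u_2 · u_1 = 0 (should be 0)
  u_3 · u_1 = 0 (should be 0)
  u_3 · u_2 = 0 (should be 0)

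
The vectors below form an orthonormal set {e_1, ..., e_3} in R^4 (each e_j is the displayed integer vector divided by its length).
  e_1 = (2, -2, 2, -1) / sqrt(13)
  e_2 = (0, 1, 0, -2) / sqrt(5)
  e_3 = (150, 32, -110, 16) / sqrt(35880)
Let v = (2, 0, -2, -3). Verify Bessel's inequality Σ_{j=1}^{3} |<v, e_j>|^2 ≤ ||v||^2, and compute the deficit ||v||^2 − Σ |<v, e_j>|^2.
Σ |<v, e_j>|^2 = 973/69; ||v||^2 = 17; deficit = 200/69

Write each e_j = u_j / sqrt(<u_j, u_j>) where u_j is the displayed integer vector. Then <v, e_j> = <v, u_j> / sqrt(<u_j, u_j>), so |<v, e_j>|^2 = <v, u_j>^2 / <u_j, u_j>.
Coefficients: <v, e_1> = 3/sqrt(13), <v, e_2> = 6/sqrt(5), <v, e_3> = 472/sqrt(35880).
Square and sum: Σ |<v, e_j>|^2 = 973/69.
Compute ||v||^2 = v·v = 17.
Deficit = 17 − 973/69 = 200/69 ≥ 0, confirming Bessel's inequality. (The deficit equals ||v − Σ <v,e_j> e_j||^2, the squared distance from v to span{e_j}.)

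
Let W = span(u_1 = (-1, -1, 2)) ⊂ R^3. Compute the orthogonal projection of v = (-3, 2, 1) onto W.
proj_W(v) = (-1/2, -1/2, 1)

Set up U = [u_1 | ... | u_1] ∈ R^(3×1). The projector onto W = col(U) is P = U (U^T U)^(-1) U^T.
Compute U^T U =
  [6],
and U^T v = (3).
Solve U^T U · c = U^T v for the coefficients: c = (1/2). The projection is proj_W(v) = U c.
Check: (v - proj_W(v)) · u_1 = 0  (should be 0).
Result: proj_W(v) = (-1/2, -1/2, 1).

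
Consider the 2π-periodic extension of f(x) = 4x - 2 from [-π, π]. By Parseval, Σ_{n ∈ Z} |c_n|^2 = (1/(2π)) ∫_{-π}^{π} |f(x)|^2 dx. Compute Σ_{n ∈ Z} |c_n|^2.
Σ |c_n|^2 = 16π^2/3 + 4

Expand and integrate term by term over [-π, π]:
  ∫ (4x)^2 dx = 16·(2π^3/3); ∫ 2·4·(-2)·x dx = 0 (odd integrand); ∫ (-2)^2 dx = 4·2π.
So (1/(2π)) ∫_{-π}^{π} (4x - 2)^2 dx = 16π^2/3 + 4 = 16π^2/3 + 4.
Parseval ⇒ Σ |c_n|^2 = 16π^2/3 + 4.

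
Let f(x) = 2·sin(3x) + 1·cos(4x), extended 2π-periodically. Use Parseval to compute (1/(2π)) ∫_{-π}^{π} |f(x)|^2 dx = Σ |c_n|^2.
Σ |c_n|^2 = 5/2

Expand |f|^2 and use orthogonality of {sin(nx), cos(mx)} on [-π, π]:
  ∫_{-π}^{π} sin(nx)^2 dx = π, ∫ cos(mx)^2 dx = π, and cross terms integrate to 0.
So ∫_{-π}^{π} f(x)^2 dx = 2^2 · π + 1^2 · π = (4 + 1)π.
Divide by 2π: (4 + 1)/2 = 5/2.
By Parseval, this equals Σ |c_n|^2.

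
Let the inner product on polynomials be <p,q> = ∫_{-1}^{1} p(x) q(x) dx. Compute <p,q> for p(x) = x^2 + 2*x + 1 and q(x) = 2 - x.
<p,q> = 4

Expand the product: p(x)·q(x) = -x^3 + 3*x + 2.
∫_{-1}^{1} of each monomial x^k gives [2/(k+1) if k even, 0 if k odd]. Integrating term-by-term (or equivalently evaluating the antiderivative F(x) = -x^4/4 + 3*x^2/2 + 2*x at the endpoints):
  F(1) − F(−1) = 13/4 − (-3/4) = 4.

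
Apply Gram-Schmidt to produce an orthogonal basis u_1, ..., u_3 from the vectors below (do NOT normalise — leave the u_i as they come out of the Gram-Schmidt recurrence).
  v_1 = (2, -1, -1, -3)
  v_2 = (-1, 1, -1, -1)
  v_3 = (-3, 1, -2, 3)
Orthogonal basis:
  u_1 = (2, -1, -1, -3)
  u_2 = (-17/15, 16/15, -14/15, -4/5)
  u_3 = (0, -1, -2, 1)

Apply the Gram-Schmidt recurrence
  u_1 = v_1
  u_i = v_i − Σ_{j<i} ((v_i · u_j) / (u_j · u_j)) · u_j.

Step by step this gives:
  u_1 = (2, -1, -1, -3)
  u_2 = (-17/15, 16/15, -14/15, -4/5)
  u_3 = (0, -1, -2, 1)

Orthogonality check:
  u_2 · u_1 = 0 (should be 0)
  u_3 · u_1 = 0 (should be 0)
  u_3 · u_2 = 0 (should be 0)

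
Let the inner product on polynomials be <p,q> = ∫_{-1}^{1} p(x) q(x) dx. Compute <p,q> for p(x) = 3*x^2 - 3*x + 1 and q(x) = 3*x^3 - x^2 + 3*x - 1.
<p,q> = -232/15

Expand the product: p(x)·q(x) = 9*x^5 - 12*x^4 + 15*x^3 - 13*x^2 + 6*x - 1.
∫_{-1}^{1} of each monomial x^k gives [2/(k+1) if k even, 0 if k odd]. Integrating term-by-term (or equivalently evaluating the antiderivative F(x) = 3*x^6/2 - 12*x^5/5 + 15*x^4/4 - 13*x^3/3 + 3*x^2 - x at the endpoints):
  F(1) − F(−1) = 31/60 − (959/60) = -232/15.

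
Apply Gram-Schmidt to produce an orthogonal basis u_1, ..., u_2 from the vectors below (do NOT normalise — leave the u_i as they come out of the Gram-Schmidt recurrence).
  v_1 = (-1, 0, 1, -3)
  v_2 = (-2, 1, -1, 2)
Orthogonal basis:
  u_1 = (-1, 0, 1, -3)
  u_2 = (-27/11, 1, -6/11, 7/11)

Apply the Gram-Schmidt recurrence
  u_1 = v_1
  u_i = v_i − Σ_{j<i} ((v_i · u_j) / (u_j · u_j)) · u_j.

Step by step this gives:
  u_1 = (-1, 0, 1, -3)
  u_2 = (-27/11, 1, -6/11, 7/11)

Orthogonality check:
  u_2 · u_1 = 0 (should be 0)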